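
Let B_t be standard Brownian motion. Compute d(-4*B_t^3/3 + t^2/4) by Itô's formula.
d(-4*B_t^3/3 + t^2/4) = (-4*B_t + t/2) dt + (-4*B_t^2) dB_t

Itô's formula for f(t, x): d f(t, B_t) = (f_t + (1/2) f_xx) dt + f_x dB_t. Compute partials of f(t, x) = t^2/4 - 4*x^3/3:
  f_t(t,x)  = t/2
  f_x(t,x)  = -4*x^2
  f_xx(t,x) = -8*x
Assemble drift = f_t + (1/2) f_xx = t/2 - 4*x and diffusion = f_x = -4*x^2. Substituting x = B_t:
  d(-4*B_t^3/3 + t^2/4) = (-4*B_t + t/2) dt + (-4*B_t^2) dB_t.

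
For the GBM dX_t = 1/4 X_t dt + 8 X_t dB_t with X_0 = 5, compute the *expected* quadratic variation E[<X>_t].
E[<X>_t] = 3200*exp(129*t/2)/129 - 3200/129

<X>_t = int_0^t (8 * X_s)^2 ds. Taking expectation inside the integral: E[<X>_t] = 8^2 * int_0^t E[X_s^2] ds. For GBM, E[X_s^2] = x_0^2 * exp((2 mu + sigma^2) s). Integrating:
  E[<X>_t] = 8^2 * 5^2 * (exp((2*(1/4) + 8^2) t) - 1) / (2*(1/4) + 8^2)
           = 8^2 * 5^2 * (exp((129/2) t) - 1) / (129/2) = 3200*exp(129*t/2)/129 - 3200/129.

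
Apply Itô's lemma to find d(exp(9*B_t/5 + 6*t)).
d(exp(9*B_t/5 + 6*t)) = (381*exp(9*B_t/5 + 6*t)/50) dt + (9*exp(9*B_t/5 + 6*t)/5) dB_t

Itô's formula for f(t, x): d f(t, B_t) = (f_t + (1/2) f_xx) dt + f_x dB_t. Compute partials of f(t, x) = exp(6*t + 9*x/5):
  f_t(t,x)  = 6*exp(6*t + 9*x/5)
  f_x(t,x)  = 9*exp(6*t + 9*x/5)/5
  f_xx(t,x) = 81*exp(6*t + 9*x/5)/25
Assemble drift = f_t + (1/2) f_xx = 381*exp(6*t + 9*x/5)/50 and diffusion = f_x = 9*exp(6*t + 9*x/5)/5. Substituting x = B_t:
  d(exp(9*B_t/5 + 6*t)) = (381*exp(9*B_t/5 + 6*t)/50) dt + (9*exp(9*B_t/5 + 6*t)/5) dB_t.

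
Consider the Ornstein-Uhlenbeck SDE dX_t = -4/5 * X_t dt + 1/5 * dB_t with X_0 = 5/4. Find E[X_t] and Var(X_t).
E[X_t] = 5*exp(-4*t/5)/4; Var(X_t) = 1/40 - exp(-8*t/5)/40

The OU SDE dX = -theta X dt + sigma dB admits the integrating factor exp(theta t): d(exp(theta t) X_t) = sigma exp(theta t) dB_t. Integrating from 0 to t:
  X_t = x_0 * exp(-theta t) + sigma * int_0^t exp(-theta (t-s)) dB_s.
The Itô integral has mean 0 and (by the Itô isometry) variance sigma^2 * int_0^t exp(-2 theta (t - s)) ds = sigma^2 * (1 - exp(-2 theta t)) / (2 theta).
With theta = 4/5, sigma = 1/5, x_0 = 5/4:
  E[X_t] = 5/4 * exp(-4/5 t) = 5*exp(-4*t/5)/4
  Var(X_t) = (1/5)^2 * (1 - exp(-2*4/5 t)) / (2 * 4/5) = 1/40 - exp(-8*t/5)/40.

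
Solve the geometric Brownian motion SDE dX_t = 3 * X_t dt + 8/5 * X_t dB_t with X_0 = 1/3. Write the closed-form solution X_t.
X_t = 1/3 * exp((43/25) * t + (8/5) * B_t)

For GBM dX = mu X dt + sigma X dB with X_0 = x_0, apply Itô to Y = log X: dY = (mu - sigma^2/2) dt + sigma dB, so Y_t = log(x_0) + (mu - sigma^2/2) t + sigma B_t and hence X_t = x_0 * exp((mu - sigma^2/2) t + sigma B_t).
With mu = 3, sigma = 8/5, x_0 = 1/3, this gives:
  X_t = 1/3 * exp((43/25) * t + (8/5) * B_t).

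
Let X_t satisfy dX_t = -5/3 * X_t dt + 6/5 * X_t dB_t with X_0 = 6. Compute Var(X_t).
Var(X_t) = (36*exp(36*t/25) - 36)*exp(-10*t/3)

For GBM dX = mu X dt + sigma X dB with X_0 = x_0, apply Itô to Y = log X: dY = (mu - sigma^2/2) dt + sigma dB, so Y_t = log(x_0) + (mu - sigma^2/2) t + sigma B_t and hence X_t = x_0 * exp((mu - sigma^2/2) t + sigma B_t).
With mu = -5/3, sigma = 6/5, x_0 = 6, this gives:
  X_t = 6 * exp((-179/75) * t + (6/5) * B_t).
Since sigma*B_t ~ Normal(0, sigma^2 t), E[exp(sigma*B_t)] = exp(sigma^2 t / 2); so E[X_t] = x_0 * exp((mu - sigma^2/2) t) * exp(sigma^2 t / 2) = x_0 * exp(mu t) = 6*exp(-5*t/3).
Var(X_t) = E[X_t^2] - (E[X_t])^2 = x_0^2 * exp(2 mu t) * (exp(sigma^2 t) - 1) = (36*exp(36*t/25) - 36)*exp(-10*t/3).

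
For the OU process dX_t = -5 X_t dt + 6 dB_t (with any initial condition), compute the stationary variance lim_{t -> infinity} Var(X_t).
lim Var(X_t) = 18/5

The OU SDE dX = -theta X dt + sigma dB admits the integrating factor exp(theta t): d(exp(theta t) X_t) = sigma exp(theta t) dB_t. Integrating from 0 to t gives X_t = x_0 * exp(-theta t) + sigma * int_0^t exp(-theta (t-s)) dB_s for any initial x_0. The Itô integral has variance (by the Itô isometry) sigma^2 * int_0^t exp(-2 theta (t - s)) ds = sigma^2 * (1 - exp(-2 theta t)) / (2 theta), independent of x_0.
With theta = 5, sigma = 6:
  Var(X_t) = (6)^2 * (1 - exp(-2*5 t)) / (2 * 5) = 18/5 - 18*exp(-10*t)/5.
As t -> infinity, exp(-2*5 t) -> 0, so the stationary variance is sigma^2 / (2 theta) = 18/5.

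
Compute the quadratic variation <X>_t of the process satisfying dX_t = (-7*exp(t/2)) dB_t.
<X>_t = 49*exp(t) - 49

For an Itô process dX_t = a(t) dt + b(t) dB_t, the quadratic variation is <X>_t = int_0^t b(s)^2 ds (the drift term does not contribute). Here b(s) = -7*exp(s/2), so
  b(s)^2 = 49*exp(s).
Integrating from 0 to t:
  <X>_t = int_0^t (49*exp(s)) ds = 49*exp(t) - 49.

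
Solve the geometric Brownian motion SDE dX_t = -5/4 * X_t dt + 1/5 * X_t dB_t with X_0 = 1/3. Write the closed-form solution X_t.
X_t = 1/3 * exp((-127/100) * t + (1/5) * B_t)

For GBM dX = mu X dt + sigma X dB with X_0 = x_0, apply Itô to Y = log X: dY = (mu - sigma^2/2) dt + sigma dB, so Y_t = log(x_0) + (mu - sigma^2/2) t + sigma B_t and hence X_t = x_0 * exp((mu - sigma^2/2) t + sigma B_t).
With mu = -5/4, sigma = 1/5, x_0 = 1/3, this gives:
  X_t = 1/3 * exp((-127/100) * t + (1/5) * B_t).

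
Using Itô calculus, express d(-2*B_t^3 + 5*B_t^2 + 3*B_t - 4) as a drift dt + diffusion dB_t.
d(-2*B_t^3 + 5*B_t^2 + 3*B_t - 4) = (5 - 6*B_t) dt + (-6*B_t^2 + 10*B_t + 3) dB_t

Itô's formula for f(B_t) gives d f(B_t) = f'(B_t) dB_t + (1/2) f''(B_t) dt. Compute derivatives of f(x) = -2*x^3 + 5*x^2 + 3*x - 4:
  f'(x)  = -6*x^2 + 10*x + 3
  f''(x) = 10 - 12*x
Substitute x = B_t and multiply the f'' term by 1/2:
  drift     = (1/2) * (10 - 12*x) evaluated at B_t = 5 - 6*B_t
  diffusion = (-6*x^2 + 10*x + 3) evaluated at B_t = -6*B_t^2 + 10*B_t + 3
Therefore d(-2*B_t^3 + 5*B_t^2 + 3*B_t - 4) = (5 - 6*B_t) dt + (-6*B_t^2 + 10*B_t + 3) dB_t.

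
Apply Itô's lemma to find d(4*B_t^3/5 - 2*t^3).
d(4*B_t^3/5 - 2*t^3) = (12*B_t/5 - 6*t^2) dt + (12*B_t^2/5) dB_t

Itô's formula for f(t, x): d f(t, B_t) = (f_t + (1/2) f_xx) dt + f_x dB_t. Compute partials of f(t, x) = -2*t^3 + 4*x^3/5:
  f_t(t,x)  = -6*t^2
  f_x(t,x)  = 12*x^2/5
  f_xx(t,x) = 24*x/5
Assemble drift = f_t + (1/2) f_xx = -6*t^2 + 12*x/5 and diffusion = f_x = 12*x^2/5. Substituting x = B_t:
  d(4*B_t^3/5 - 2*t^3) = (12*B_t/5 - 6*t^2) dt + (12*B_t^2/5) dB_t.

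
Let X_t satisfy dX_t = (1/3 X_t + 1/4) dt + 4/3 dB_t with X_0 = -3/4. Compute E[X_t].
E[X_t] = -3/4

Taking expectations and using E[dB_t] = 0, the mean m(t) = E[X_t] satisfies the ODE m'(t) = a m(t) + b with m(0) = x_0. With a = 1/3, b = 1/4, x_0 = -3/4, the solution is
  m(t) = x_0 * exp(a t) + (b/a) * (exp(a t) - 1)
       = (-3/4) * exp((1/3) t) + ((1/4)/(1/3)) * (exp((1/3) t) - 1)
       = -3/4.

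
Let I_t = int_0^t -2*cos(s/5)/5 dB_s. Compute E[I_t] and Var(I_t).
E[I_t] = 0; Var(I_t) = 2*t/25 + sin(2*t/5)/5

The Itô integral of a deterministic integrand f(s) has mean 0 because each increment f(s) * (B_{s+ds} - B_s) has mean 0. By the Itô isometry:
  Var( int_0^t f(s) dB_s ) = E[ (int_0^t f(s) dB_s)^2 ] = int_0^t f(s)^2 ds.
Here f(s) = -2*cos(s/5)/5, so f(s)^2 = 4*cos(s/5)^2/25. Integrate:
  int_0^t (4*cos(s/5)^2/25) ds = 2*t/25 + sin(2*t/5)/5.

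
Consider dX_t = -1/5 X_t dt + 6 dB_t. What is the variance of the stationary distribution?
lim Var(X_t) = 90

The OU SDE dX = -theta X dt + sigma dB admits the integrating factor exp(theta t): d(exp(theta t) X_t) = sigma exp(theta t) dB_t. Integrating from 0 to t gives X_t = x_0 * exp(-theta t) + sigma * int_0^t exp(-theta (t-s)) dB_s for any initial x_0. The Itô integral has variance (by the Itô isometry) sigma^2 * int_0^t exp(-2 theta (t - s)) ds = sigma^2 * (1 - exp(-2 theta t)) / (2 theta), independent of x_0.
With theta = 1/5, sigma = 6:
  Var(X_t) = (6)^2 * (1 - exp(-2*1/5 t)) / (2 * 1/5) = 90 - 90*exp(-2*t/5).
As t -> infinity, exp(-2*1/5 t) -> 0, so the stationary variance is sigma^2 / (2 theta) = 90.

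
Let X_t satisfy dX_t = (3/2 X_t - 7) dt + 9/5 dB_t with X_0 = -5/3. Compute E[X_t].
E[X_t] = 14/3 - 19*exp(3*t/2)/3

Taking expectations and using E[dB_t] = 0, the mean m(t) = E[X_t] satisfies the ODE m'(t) = a m(t) + b with m(0) = x_0. With a = 3/2, b = -7, x_0 = -5/3, the solution is
  m(t) = x_0 * exp(a t) + (b/a) * (exp(a t) - 1)
       = (-5/3) * exp((3/2) t) + ((-7)/(3/2)) * (exp((3/2) t) - 1)
       = 14/3 - 19*exp(3*t/2)/3.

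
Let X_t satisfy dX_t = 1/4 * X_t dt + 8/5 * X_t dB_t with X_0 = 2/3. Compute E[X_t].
E[X_t] = 2*exp(t/4)/3

For GBM dX = mu X dt + sigma X dB with X_0 = x_0, apply Itô to Y = log X: dY = (mu - sigma^2/2) dt + sigma dB, so Y_t = log(x_0) + (mu - sigma^2/2) t + sigma B_t and hence X_t = x_0 * exp((mu - sigma^2/2) t + sigma B_t).
With mu = 1/4, sigma = 8/5, x_0 = 2/3, this gives:
  X_t = 2/3 * exp((-103/100) * t + (8/5) * B_t).
Since sigma*B_t ~ Normal(0, sigma^2 t), E[exp(sigma*B_t)] = exp(sigma^2 t / 2); so E[X_t] = x_0 * exp((mu - sigma^2/2) t) * exp(sigma^2 t / 2) = x_0 * exp(mu t) = 2*exp(t/4)/3.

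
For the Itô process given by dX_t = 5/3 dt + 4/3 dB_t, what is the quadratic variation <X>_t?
<X>_t = 16*t/9

For an Itô process dX_t = a(t) dt + b(t) dB_t, the quadratic variation is <X>_t = int_0^t b(s)^2 ds (the drift term does not contribute). Here b(s) = 4/3, so
  b(s)^2 = 16/9.
Integrating from 0 to t:
  <X>_t = int_0^t (16/9) ds = 16*t/9.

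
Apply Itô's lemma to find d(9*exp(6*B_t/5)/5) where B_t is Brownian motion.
d(9*exp(6*B_t/5)/5) = (162*exp(6*B_t/5)/125) dt + (54*exp(6*B_t/5)/25) dB_t

Itô's formula for f(B_t) gives d f(B_t) = f'(B_t) dB_t + (1/2) f''(B_t) dt. Compute derivatives of f(x) = 9*exp(6*x/5)/5:
  f'(x)  = 54*exp(6*x/5)/25
  f''(x) = 324*exp(6*x/5)/125
Substitute x = B_t and multiply the f'' term by 1/2:
  drift     = (1/2) * (324*exp(6*x/5)/125) evaluated at B_t = 162*exp(6*B_t/5)/125
  diffusion = (54*exp(6*x/5)/25) evaluated at B_t = 54*exp(6*B_t/5)/25
Therefore d(9*exp(6*B_t/5)/5) = (162*exp(6*B_t/5)/125) dt + (54*exp(6*B_t/5)/25) dB_t.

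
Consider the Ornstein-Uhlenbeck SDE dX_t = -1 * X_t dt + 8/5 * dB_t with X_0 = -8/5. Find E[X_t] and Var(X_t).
E[X_t] = -8*exp(-t)/5; Var(X_t) = 32/25 - 32*exp(-2*t)/25

The OU SDE dX = -theta X dt + sigma dB admits the integrating factor exp(theta t): d(exp(theta t) X_t) = sigma exp(theta t) dB_t. Integrating from 0 to t:
  X_t = x_0 * exp(-theta t) + sigma * int_0^t exp(-theta (t-s)) dB_s.
The Itô integral has mean 0 and (by the Itô isometry) variance sigma^2 * int_0^t exp(-2 theta (t - s)) ds = sigma^2 * (1 - exp(-2 theta t)) / (2 theta).
With theta = 1, sigma = 8/5, x_0 = -8/5:
  E[X_t] = -8/5 * exp(-1 t) = -8*exp(-t)/5
  Var(X_t) = (8/5)^2 * (1 - exp(-2*1 t)) / (2 * 1) = 32/25 - 32*exp(-2*t)/25.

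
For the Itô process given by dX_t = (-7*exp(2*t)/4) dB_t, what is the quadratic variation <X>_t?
<X>_t = 49*exp(4*t)/64 - 49/64

For an Itô process dX_t = a(t) dt + b(t) dB_t, the quadratic variation is <X>_t = int_0^t b(s)^2 ds (the drift term does not contribute). Here b(s) = -7*exp(2*s)/4, so
  b(s)^2 = 49*exp(4*s)/16.
Integrating from 0 to t:
  <X>_t = int_0^t (49*exp(4*s)/16) ds = 49*exp(4*t)/64 - 49/64.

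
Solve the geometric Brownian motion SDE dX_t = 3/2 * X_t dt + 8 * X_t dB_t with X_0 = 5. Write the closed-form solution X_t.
X_t = 5 * exp((-61/2) * t + (8) * B_t)

For GBM dX = mu X dt + sigma X dB with X_0 = x_0, apply Itô to Y = log X: dY = (mu - sigma^2/2) dt + sigma dB, so Y_t = log(x_0) + (mu - sigma^2/2) t + sigma B_t and hence X_t = x_0 * exp((mu - sigma^2/2) t + sigma B_t).
With mu = 3/2, sigma = 8, x_0 = 5, this gives:
  X_t = 5 * exp((-61/2) * t + (8) * B_t).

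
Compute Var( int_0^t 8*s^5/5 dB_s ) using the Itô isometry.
Var = 64*t^11/275

The Itô integral of a deterministic integrand f(s) has mean 0 because each increment f(s) * (B_{s+ds} - B_s) has mean 0. By the Itô isometry:
  Var( int_0^t f(s) dB_s ) = E[ (int_0^t f(s) dB_s)^2 ] = int_0^t f(s)^2 ds.
Here f(s) = 8*s^5/5, so f(s)^2 = 64*s^10/25. Integrate:
  int_0^t (64*s^10/25) ds = 64*t^11/275.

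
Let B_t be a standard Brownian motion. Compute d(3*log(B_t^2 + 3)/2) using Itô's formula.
d(3*log(B_t^2 + 3)/2) = (3*(3 - B_t^2)/(2*(B_t^2 + 3)^2)) dt + (3*B_t/(B_t^2 + 3)) dB_t

Itô's formula for f(B_t) gives d f(B_t) = f'(B_t) dB_t + (1/2) f''(B_t) dt. Compute derivatives of f(x) = 3*log(x^2 + 3)/2:
  f'(x)  = 3*x/(x^2 + 3)
  f''(x) = 3*(3 - x^2)/(x^2 + 3)^2
Substitute x = B_t and multiply the f'' term by 1/2:
  drift     = (1/2) * (3*(3 - x^2)/(x^2 + 3)^2) evaluated at B_t = 3*(3 - B_t^2)/(2*(B_t^2 + 3)^2)
  diffusion = (3*x/(x^2 + 3)) evaluated at B_t = 3*B_t/(B_t^2 + 3)
Therefore d(3*log(B_t^2 + 3)/2) = (3*(3 - B_t^2)/(2*(B_t^2 + 3)^2)) dt + (3*B_t/(B_t^2 + 3)) dB_t.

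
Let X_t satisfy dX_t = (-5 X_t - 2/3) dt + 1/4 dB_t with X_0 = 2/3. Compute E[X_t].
E[X_t] = -2/15 + 4*exp(-5*t)/5

Taking expectations and using E[dB_t] = 0, the mean m(t) = E[X_t] satisfies the ODE m'(t) = a m(t) + b with m(0) = x_0. With a = -5, b = -2/3, x_0 = 2/3, the solution is
  m(t) = x_0 * exp(a t) + (b/a) * (exp(a t) - 1)
       = (2/3) * exp((-5) t) + ((-2/3)/(-5)) * (exp((-5) t) - 1)
       = -2/15 + 4*exp(-5*t)/5.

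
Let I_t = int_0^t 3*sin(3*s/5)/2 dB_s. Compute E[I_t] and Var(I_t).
E[I_t] = 0; Var(I_t) = 9*t/8 - 15*sin(6*t/5)/16

The Itô integral of a deterministic integrand f(s) has mean 0 because each increment f(s) * (B_{s+ds} - B_s) has mean 0. By the Itô isometry:
  Var( int_0^t f(s) dB_s ) = E[ (int_0^t f(s) dB_s)^2 ] = int_0^t f(s)^2 ds.
Here f(s) = 3*sin(3*s/5)/2, so f(s)^2 = 9*sin(3*s/5)^2/4. Integrate:
  int_0^t (9*sin(3*s/5)^2/4) ds = 9*t/8 - 15*sin(6*t/5)/16.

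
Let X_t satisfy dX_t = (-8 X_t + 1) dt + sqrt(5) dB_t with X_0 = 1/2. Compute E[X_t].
E[X_t] = 1/8 + 3*exp(-8*t)/8

Taking expectations and using E[dB_t] = 0, the mean m(t) = E[X_t] satisfies the ODE m'(t) = a m(t) + b with m(0) = x_0. With a = -8, b = 1, x_0 = 1/2, the solution is
  m(t) = x_0 * exp(a t) + (b/a) * (exp(a t) - 1)
       = (1/2) * exp((-8) t) + (1/(-8)) * (exp((-8) t) - 1)
       = 1/8 + 3*exp(-8*t)/8.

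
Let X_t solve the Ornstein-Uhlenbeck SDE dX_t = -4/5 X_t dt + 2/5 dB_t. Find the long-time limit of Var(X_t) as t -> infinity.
lim Var(X_t) = 1/10

The OU SDE dX = -theta X dt + sigma dB admits the integrating factor exp(theta t): d(exp(theta t) X_t) = sigma exp(theta t) dB_t. Integrating from 0 to t gives X_t = x_0 * exp(-theta t) + sigma * int_0^t exp(-theta (t-s)) dB_s for any initial x_0. The Itô integral has variance (by the Itô isometry) sigma^2 * int_0^t exp(-2 theta (t - s)) ds = sigma^2 * (1 - exp(-2 theta t)) / (2 theta), independent of x_0.
With theta = 4/5, sigma = 2/5:
  Var(X_t) = (2/5)^2 * (1 - exp(-2*4/5 t)) / (2 * 4/5) = 1/10 - exp(-8*t/5)/10.
As t -> infinity, exp(-2*4/5 t) -> 0, so the stationary variance is sigma^2 / (2 theta) = 1/10.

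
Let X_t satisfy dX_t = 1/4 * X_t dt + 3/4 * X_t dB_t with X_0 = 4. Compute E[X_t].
E[X_t] = 4*exp(t/4)

For GBM dX = mu X dt + sigma X dB with X_0 = x_0, apply Itô to Y = log X: dY = (mu - sigma^2/2) dt + sigma dB, so Y_t = log(x_0) + (mu - sigma^2/2) t + sigma B_t and hence X_t = x_0 * exp((mu - sigma^2/2) t + sigma B_t).
With mu = 1/4, sigma = 3/4, x_0 = 4, this gives:
  X_t = 4 * exp((-1/32) * t + (3/4) * B_t).
Since sigma*B_t ~ Normal(0, sigma^2 t), E[exp(sigma*B_t)] = exp(sigma^2 t / 2); so E[X_t] = x_0 * exp((mu - sigma^2/2) t) * exp(sigma^2 t / 2) = x_0 * exp(mu t) = 4*exp(t/4).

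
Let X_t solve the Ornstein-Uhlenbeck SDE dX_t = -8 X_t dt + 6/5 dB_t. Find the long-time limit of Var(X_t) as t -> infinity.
lim Var(X_t) = 9/100

The OU SDE dX = -theta X dt + sigma dB admits the integrating factor exp(theta t): d(exp(theta t) X_t) = sigma exp(theta t) dB_t. Integrating from 0 to t gives X_t = x_0 * exp(-theta t) + sigma * int_0^t exp(-theta (t-s)) dB_s for any initial x_0. The Itô integral has variance (by the Itô isometry) sigma^2 * int_0^t exp(-2 theta (t - s)) ds = sigma^2 * (1 - exp(-2 theta t)) / (2 theta), independent of x_0.
With theta = 8, sigma = 6/5:
  Var(X_t) = (6/5)^2 * (1 - exp(-2*8 t)) / (2 * 8) = 9/100 - 9*exp(-16*t)/100.
As t -> infinity, exp(-2*8 t) -> 0, so the stationary variance is sigma^2 / (2 theta) = 9/100.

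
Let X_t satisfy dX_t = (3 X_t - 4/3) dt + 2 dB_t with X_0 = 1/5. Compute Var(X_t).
Var(X_t) = 2*exp(6*t)/3 - 2/3

The variance V(t) = Var(X_t) satisfies V'(t) = 2 a V(t) + c^2 with V(0) = 0 (drift coefficient is linear in X, diffusion is constant). With a = 3, c = 2, the solution is
  V(t) = (c^2 / (2 a)) * (exp(2 a t) - 1)
       = (2^2 / (2*3)) * (exp(6 t) - 1)
       = 2*exp(6*t)/3 - 2/3.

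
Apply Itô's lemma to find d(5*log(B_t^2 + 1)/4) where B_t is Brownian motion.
d(5*log(B_t^2 + 1)/4) = (5*(1 - B_t^2)/(4*(B_t^2 + 1)^2)) dt + (5*B_t/(2*(B_t^2 + 1))) dB_t

Itô's formula for f(B_t) gives d f(B_t) = f'(B_t) dB_t + (1/2) f''(B_t) dt. Compute derivatives of f(x) = 5*log(x^2 + 1)/4:
  f'(x)  = 5*x/(2*(x^2 + 1))
  f''(x) = 5*(1 - x^2)/(2*(x^2 + 1)^2)
Substitute x = B_t and multiply the f'' term by 1/2:
  drift     = (1/2) * (5*(1 - x^2)/(2*(x^2 + 1)^2)) evaluated at B_t = 5*(1 - B_t^2)/(4*(B_t^2 + 1)^2)
  diffusion = (5*x/(2*(x^2 + 1))) evaluated at B_t = 5*B_t/(2*(B_t^2 + 1))
Therefore d(5*log(B_t^2 + 1)/4) = (5*(1 - B_t^2)/(4*(B_t^2 + 1)^2)) dt + (5*B_t/(2*(B_t^2 + 1))) dB_t.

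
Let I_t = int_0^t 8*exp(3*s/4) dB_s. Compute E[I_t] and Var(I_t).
E[I_t] = 0; Var(I_t) = 128*exp(3*t/2)/3 - 128/3

The Itô integral of a deterministic integrand f(s) has mean 0 because each increment f(s) * (B_{s+ds} - B_s) has mean 0. By the Itô isometry:
  Var( int_0^t f(s) dB_s ) = E[ (int_0^t f(s) dB_s)^2 ] = int_0^t f(s)^2 ds.
Here f(s) = 8*exp(3*s/4), so f(s)^2 = 64*exp(3*s/2). Integrate:
  int_0^t (64*exp(3*s/2)) ds = 128*exp(3*t/2)/3 - 128/3.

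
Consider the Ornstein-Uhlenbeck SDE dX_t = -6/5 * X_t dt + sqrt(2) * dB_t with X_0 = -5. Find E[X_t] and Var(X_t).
E[X_t] = -5*exp(-6*t/5); Var(X_t) = 5/6 - 5*exp(-12*t/5)/6

The OU SDE dX = -theta X dt + sigma dB admits the integrating factor exp(theta t): d(exp(theta t) X_t) = sigma exp(theta t) dB_t. Integrating from 0 to t:
  X_t = x_0 * exp(-theta t) + sigma * int_0^t exp(-theta (t-s)) dB_s.
The Itô integral has mean 0 and (by the Itô isometry) variance sigma^2 * int_0^t exp(-2 theta (t - s)) ds = sigma^2 * (1 - exp(-2 theta t)) / (2 theta).
With theta = 6/5, sigma = sqrt(2), x_0 = -5:
  E[X_t] = -5 * exp(-6/5 t) = -5*exp(-6*t/5)
  Var(X_t) = (sqrt(2))^2 * (1 - exp(-2*6/5 t)) / (2 * 6/5) = 5/6 - 5*exp(-12*t/5)/6.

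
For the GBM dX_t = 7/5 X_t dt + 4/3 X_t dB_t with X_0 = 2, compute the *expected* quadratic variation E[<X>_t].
E[<X>_t] = 160*exp(206*t/45)/103 - 160/103

<X>_t = int_0^t ((4/3) * X_s)^2 ds. Taking expectation inside the integral: E[<X>_t] = (4/3)^2 * int_0^t E[X_s^2] ds. For GBM, E[X_s^2] = x_0^2 * exp((2 mu + sigma^2) s). Integrating:
  E[<X>_t] = (4/3)^2 * 2^2 * (exp((2*(7/5) + (4/3)^2) t) - 1) / (2*(7/5) + (4/3)^2)
           = (4/3)^2 * 2^2 * (exp((206/45) t) - 1) / (206/45) = 160*exp(206*t/45)/103 - 160/103.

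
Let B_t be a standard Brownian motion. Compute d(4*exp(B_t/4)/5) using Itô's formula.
d(4*exp(B_t/4)/5) = (exp(B_t/4)/40) dt + (exp(B_t/4)/5) dB_t

Itô's formula for f(B_t) gives d f(B_t) = f'(B_t) dB_t + (1/2) f''(B_t) dt. Compute derivatives of f(x) = 4*exp(x/4)/5:
  f'(x)  = exp(x/4)/5
  f''(x) = exp(x/4)/20
Substitute x = B_t and multiply the f'' term by 1/2:
  drift     = (1/2) * (exp(x/4)/20) evaluated at B_t = exp(B_t/4)/40
  diffusion = (exp(x/4)/5) evaluated at B_t = exp(B_t/4)/5
Therefore d(4*exp(B_t/4)/5) = (exp(B_t/4)/40) dt + (exp(B_t/4)/5) dB_t.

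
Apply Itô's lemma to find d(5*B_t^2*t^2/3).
d(5*B_t^2*t^2/3) = (5*t*(2*B_t^2 + t)/3) dt + (10*B_t*t^2/3) dB_t

Itô's formula for f(t, x): d f(t, B_t) = (f_t + (1/2) f_xx) dt + f_x dB_t. Compute partials of f(t, x) = 5*t^2*x^2/3:
  f_t(t,x)  = 10*t*x^2/3
  f_x(t,x)  = 10*t^2*x/3
  f_xx(t,x) = 10*t^2/3
Assemble drift = f_t + (1/2) f_xx = 5*t*(t + 2*x^2)/3 and diffusion = f_x = 10*t^2*x/3. Substituting x = B_t:
  d(5*B_t^2*t^2/3) = (5*t*(2*B_t^2 + t)/3) dt + (10*B_t*t^2/3) dB_t.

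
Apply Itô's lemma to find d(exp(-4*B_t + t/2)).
d(exp(-4*B_t + t/2)) = (17*exp(-4*B_t + t/2)/2) dt + (-4*exp(-4*B_t + t/2)) dB_t

Itô's formula for f(t, x): d f(t, B_t) = (f_t + (1/2) f_xx) dt + f_x dB_t. Compute partials of f(t, x) = exp(t/2 - 4*x):
  f_t(t,x)  = exp(t/2 - 4*x)/2
  f_x(t,x)  = -4*exp(t/2 - 4*x)
  f_xx(t,x) = 16*exp(t/2 - 4*x)
Assemble drift = f_t + (1/2) f_xx = 17*exp(t/2 - 4*x)/2 and diffusion = f_x = -4*exp(t/2 - 4*x). Substituting x = B_t:
  d(exp(-4*B_t + t/2)) = (17*exp(-4*B_t + t/2)/2) dt + (-4*exp(-4*B_t + t/2)) dB_t.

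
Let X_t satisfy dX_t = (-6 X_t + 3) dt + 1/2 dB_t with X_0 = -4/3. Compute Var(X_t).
Var(X_t) = 1/48 - exp(-12*t)/48

The variance V(t) = Var(X_t) satisfies V'(t) = 2 a V(t) + c^2 with V(0) = 0 (drift coefficient is linear in X, diffusion is constant). With a = -6, c = 1/2, the solution is
  V(t) = (c^2 / (2 a)) * (exp(2 a t) - 1)
       = ((1/2)^2 / (2*(-6))) * (exp((-12) t) - 1)
       = 1/48 - exp(-12*t)/48.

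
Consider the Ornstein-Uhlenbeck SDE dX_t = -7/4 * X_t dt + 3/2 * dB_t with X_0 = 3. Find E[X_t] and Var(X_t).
E[X_t] = 3*exp(-7*t/4); Var(X_t) = 9/14 - 9*exp(-7*t/2)/14

The OU SDE dX = -theta X dt + sigma dB admits the integrating factor exp(theta t): d(exp(theta t) X_t) = sigma exp(theta t) dB_t. Integrating from 0 to t:
  X_t = x_0 * exp(-theta t) + sigma * int_0^t exp(-theta (t-s)) dB_s.
The Itô integral has mean 0 and (by the Itô isometry) variance sigma^2 * int_0^t exp(-2 theta (t - s)) ds = sigma^2 * (1 - exp(-2 theta t)) / (2 theta).
With theta = 7/4, sigma = 3/2, x_0 = 3:
  E[X_t] = 3 * exp(-7/4 t) = 3*exp(-7*t/4)
  Var(X_t) = (3/2)^2 * (1 - exp(-2*7/4 t)) / (2 * 7/4) = 9/14 - 9*exp(-7*t/2)/14.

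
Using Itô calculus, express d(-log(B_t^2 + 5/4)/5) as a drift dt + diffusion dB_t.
d(-log(B_t^2 + 5/4)/5) = (4*(4*B_t^2 - 5)/(5*(4*B_t^2 + 5)^2)) dt + (-8*B_t/(20*B_t^2 + 25)) dB_t

Itô's formula for f(B_t) gives d f(B_t) = f'(B_t) dB_t + (1/2) f''(B_t) dt. Compute derivatives of f(x) = -log(x^2 + 5/4)/5:
  f'(x)  = -8*x/(20*x^2 + 25)
  f''(x) = 8*(4*x^2 - 5)/(5*(4*x^2 + 5)^2)
Substitute x = B_t and multiply the f'' term by 1/2:
  drift     = (1/2) * (8*(4*x^2 - 5)/(5*(4*x^2 + 5)^2)) evaluated at B_t = 4*(4*B_t^2 - 5)/(5*(4*B_t^2 + 5)^2)
  diffusion = (-8*x/(20*x^2 + 25)) evaluated at B_t = -8*B_t/(20*B_t^2 + 25)
Therefore d(-log(B_t^2 + 5/4)/5) = (4*(4*B_t^2 - 5)/(5*(4*B_t^2 + 5)^2)) dt + (-8*B_t/(20*B_t^2 + 25)) dB_t.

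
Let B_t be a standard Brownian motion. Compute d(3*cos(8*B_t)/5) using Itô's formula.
d(3*cos(8*B_t)/5) = (-96*cos(8*B_t)/5) dt + (-24*sin(8*B_t)/5) dB_t

Itô's formula for f(B_t) gives d f(B_t) = f'(B_t) dB_t + (1/2) f''(B_t) dt. Compute derivatives of f(x) = 3*cos(8*x)/5:
  f'(x)  = -24*sin(8*x)/5
  f''(x) = -192*cos(8*x)/5
Substitute x = B_t and multiply the f'' term by 1/2:
  drift     = (1/2) * (-192*cos(8*x)/5) evaluated at B_t = -96*cos(8*B_t)/5
  diffusion = (-24*sin(8*x)/5) evaluated at B_t = -24*sin(8*B_t)/5
Therefore d(3*cos(8*B_t)/5) = (-96*cos(8*B_t)/5) dt + (-24*sin(8*B_t)/5) dB_t.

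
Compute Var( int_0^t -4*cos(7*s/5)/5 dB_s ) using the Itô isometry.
Var = 8*t/25 + 4*sin(14*t/5)/35

The Itô integral of a deterministic integrand f(s) has mean 0 because each increment f(s) * (B_{s+ds} - B_s) has mean 0. By the Itô isometry:
  Var( int_0^t f(s) dB_s ) = E[ (int_0^t f(s) dB_s)^2 ] = int_0^t f(s)^2 ds.
Here f(s) = -4*cos(7*s/5)/5, so f(s)^2 = 16*cos(7*s/5)^2/25. Integrate:
  int_0^t (16*cos(7*s/5)^2/25) ds = 8*t/25 + 4*sin(14*t/5)/35.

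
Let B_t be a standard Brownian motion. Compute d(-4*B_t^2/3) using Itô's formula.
d(-4*B_t^2/3) = (-4/3) dt + (-8*B_t/3) dB_t

Itô's formula for f(B_t) gives d f(B_t) = f'(B_t) dB_t + (1/2) f''(B_t) dt. Compute derivatives of f(x) = -4*x^2/3:
  f'(x)  = -8*x/3
  f''(x) = -8/3
Substitute x = B_t and multiply the f'' term by 1/2:
  drift     = (1/2) * (-8/3) evaluated at B_t = -4/3
  diffusion = (-8*x/3) evaluated at B_t = -8*B_t/3
Therefore d(-4*B_t^2/3) = (-4/3) dt + (-8*B_t/3) dB_t.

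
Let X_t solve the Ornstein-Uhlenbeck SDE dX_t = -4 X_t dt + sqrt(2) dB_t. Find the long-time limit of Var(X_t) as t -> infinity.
lim Var(X_t) = 1/4

The OU SDE dX = -theta X dt + sigma dB admits the integrating factor exp(theta t): d(exp(theta t) X_t) = sigma exp(theta t) dB_t. Integrating from 0 to t gives X_t = x_0 * exp(-theta t) + sigma * int_0^t exp(-theta (t-s)) dB_s for any initial x_0. The Itô integral has variance (by the Itô isometry) sigma^2 * int_0^t exp(-2 theta (t - s)) ds = sigma^2 * (1 - exp(-2 theta t)) / (2 theta), independent of x_0.
With theta = 4, sigma = sqrt(2):
  Var(X_t) = (sqrt(2))^2 * (1 - exp(-2*4 t)) / (2 * 4) = 1/4 - exp(-8*t)/4.
As t -> infinity, exp(-2*4 t) -> 0, so the stationary variance is sigma^2 / (2 theta) = 1/4.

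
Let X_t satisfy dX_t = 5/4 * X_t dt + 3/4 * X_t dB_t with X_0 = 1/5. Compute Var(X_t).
Var(X_t) = (exp(9*t/16) - 1)*exp(5*t/2)/25

For GBM dX = mu X dt + sigma X dB with X_0 = x_0, apply Itô to Y = log X: dY = (mu - sigma^2/2) dt + sigma dB, so Y_t = log(x_0) + (mu - sigma^2/2) t + sigma B_t and hence X_t = x_0 * exp((mu - sigma^2/2) t + sigma B_t).
With mu = 5/4, sigma = 3/4, x_0 = 1/5, this gives:
  X_t = 1/5 * exp((31/32) * t + (3/4) * B_t).
Since sigma*B_t ~ Normal(0, sigma^2 t), E[exp(sigma*B_t)] = exp(sigma^2 t / 2); so E[X_t] = x_0 * exp((mu - sigma^2/2) t) * exp(sigma^2 t / 2) = x_0 * exp(mu t) = exp(5*t/4)/5.
Var(X_t) = E[X_t^2] - (E[X_t])^2 = x_0^2 * exp(2 mu t) * (exp(sigma^2 t) - 1) = (exp(9*t/16) - 1)*exp(5*t/2)/25.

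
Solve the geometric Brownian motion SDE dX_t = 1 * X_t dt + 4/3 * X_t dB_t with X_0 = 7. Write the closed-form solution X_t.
X_t = 7 * exp((1/9) * t + (4/3) * B_t)

For GBM dX = mu X dt + sigma X dB with X_0 = x_0, apply Itô to Y = log X: dY = (mu - sigma^2/2) dt + sigma dB, so Y_t = log(x_0) + (mu - sigma^2/2) t + sigma B_t and hence X_t = x_0 * exp((mu - sigma^2/2) t + sigma B_t).
With mu = 1, sigma = 4/3, x_0 = 7, this gives:
  X_t = 7 * exp((1/9) * t + (4/3) * B_t).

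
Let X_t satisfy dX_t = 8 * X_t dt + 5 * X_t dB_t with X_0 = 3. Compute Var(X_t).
Var(X_t) = 9*(exp(25*t) - 1)*exp(16*t)

For GBM dX = mu X dt + sigma X dB with X_0 = x_0, apply Itô to Y = log X: dY = (mu - sigma^2/2) dt + sigma dB, so Y_t = log(x_0) + (mu - sigma^2/2) t + sigma B_t and hence X_t = x_0 * exp((mu - sigma^2/2) t + sigma B_t).
With mu = 8, sigma = 5, x_0 = 3, this gives:
  X_t = 3 * exp((-9/2) * t + (5) * B_t).
Since sigma*B_t ~ Normal(0, sigma^2 t), E[exp(sigma*B_t)] = exp(sigma^2 t / 2); so E[X_t] = x_0 * exp((mu - sigma^2/2) t) * exp(sigma^2 t / 2) = x_0 * exp(mu t) = 3*exp(8*t).
Var(X_t) = E[X_t^2] - (E[X_t])^2 = x_0^2 * exp(2 mu t) * (exp(sigma^2 t) - 1) = 9*(exp(25*t) - 1)*exp(16*t).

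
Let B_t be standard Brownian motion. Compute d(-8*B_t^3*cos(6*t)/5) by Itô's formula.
d(-8*B_t^3*cos(6*t)/5) = (24*B_t*(2*B_t^2*sin(6*t) - cos(6*t))/5) dt + (-24*B_t^2*cos(6*t)/5) dB_t

Itô's formula for f(t, x): d f(t, B_t) = (f_t + (1/2) f_xx) dt + f_x dB_t. Compute partials of f(t, x) = -8*x^3*cos(6*t)/5:
  f_t(t,x)  = 48*x^3*sin(6*t)/5
  f_x(t,x)  = -24*x^2*cos(6*t)/5
  f_xx(t,x) = -48*x*cos(6*t)/5
Assemble drift = f_t + (1/2) f_xx = 24*x*(2*x^2*sin(6*t) - cos(6*t))/5 and diffusion = f_x = -24*x^2*cos(6*t)/5. Substituting x = B_t:
  d(-8*B_t^3*cos(6*t)/5) = (24*B_t*(2*B_t^2*sin(6*t) - cos(6*t))/5) dt + (-24*B_t^2*cos(6*t)/5) dB_t.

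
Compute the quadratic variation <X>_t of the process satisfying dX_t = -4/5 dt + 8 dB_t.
<X>_t = 64*t

For an Itô process dX_t = a(t) dt + b(t) dB_t, the quadratic variation is <X>_t = int_0^t b(s)^2 ds (the drift term does not contribute). Here b(s) = 8, so
  b(s)^2 = 64.
Integrating from 0 to t:
  <X>_t = int_0^t (64) ds = 64*t.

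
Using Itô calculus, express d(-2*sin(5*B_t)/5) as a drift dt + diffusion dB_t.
d(-2*sin(5*B_t)/5) = (5*sin(5*B_t)) dt + (-2*cos(5*B_t)) dB_t

Itô's formula for f(B_t) gives d f(B_t) = f'(B_t) dB_t + (1/2) f''(B_t) dt. Compute derivatives of f(x) = -2*sin(5*x)/5:
  f'(x)  = -2*cos(5*x)
  f''(x) = 10*sin(5*x)
Substitute x = B_t and multiply the f'' term by 1/2:
  drift     = (1/2) * (10*sin(5*x)) evaluated at B_t = 5*sin(5*B_t)
  diffusion = (-2*cos(5*x)) evaluated at B_t = -2*cos(5*B_t)
Therefore d(-2*sin(5*B_t)/5) = (5*sin(5*B_t)) dt + (-2*cos(5*B_t)) dB_t.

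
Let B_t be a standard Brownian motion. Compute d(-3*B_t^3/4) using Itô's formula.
d(-3*B_t^3/4) = (-9*B_t/4) dt + (-9*B_t^2/4) dB_t

Itô's formula for f(B_t) gives d f(B_t) = f'(B_t) dB_t + (1/2) f''(B_t) dt. Compute derivatives of f(x) = -3*x^3/4:
  f'(x)  = -9*x^2/4
  f''(x) = -9*x/2
Substitute x = B_t and multiply the f'' term by 1/2:
  drift     = (1/2) * (-9*x/2) evaluated at B_t = -9*B_t/4
  diffusion = (-9*x^2/4) evaluated at B_t = -9*B_t^2/4
Therefore d(-3*B_t^3/4) = (-9*B_t/4) dt + (-9*B_t^2/4) dB_t.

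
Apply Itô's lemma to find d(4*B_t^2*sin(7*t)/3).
d(4*B_t^2*sin(7*t)/3) = (28*B_t^2*cos(7*t)/3 + 4*sin(7*t)/3) dt + (8*B_t*sin(7*t)/3) dB_t

Itô's formula for f(t, x): d f(t, B_t) = (f_t + (1/2) f_xx) dt + f_x dB_t. Compute partials of f(t, x) = 4*x^2*sin(7*t)/3:
  f_t(t,x)  = 28*x^2*cos(7*t)/3
  f_x(t,x)  = 8*x*sin(7*t)/3
  f_xx(t,x) = 8*sin(7*t)/3
Assemble drift = f_t + (1/2) f_xx = 28*x^2*cos(7*t)/3 + 4*sin(7*t)/3 and diffusion = f_x = 8*x*sin(7*t)/3. Substituting x = B_t:
  d(4*B_t^2*sin(7*t)/3) = (28*B_t^2*cos(7*t)/3 + 4*sin(7*t)/3) dt + (8*B_t*sin(7*t)/3) dB_t.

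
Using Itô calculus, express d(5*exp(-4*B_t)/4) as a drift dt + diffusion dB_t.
d(5*exp(-4*B_t)/4) = (10*exp(-4*B_t)) dt + (-5*exp(-4*B_t)) dB_t

Itô's formula for f(B_t) gives d f(B_t) = f'(B_t) dB_t + (1/2) f''(B_t) dt. Compute derivatives of f(x) = 5*exp(-4*x)/4:
  f'(x)  = -5*exp(-4*x)
  f''(x) = 20*exp(-4*x)
Substitute x = B_t and multiply the f'' term by 1/2:
  drift     = (1/2) * (20*exp(-4*x)) evaluated at B_t = 10*exp(-4*B_t)
  diffusion = (-5*exp(-4*x)) evaluated at B_t = -5*exp(-4*B_t)
Therefore d(5*exp(-4*B_t)/4) = (10*exp(-4*B_t)) dt + (-5*exp(-4*B_t)) dB_t.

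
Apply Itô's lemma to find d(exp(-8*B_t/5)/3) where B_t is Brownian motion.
d(exp(-8*B_t/5)/3) = (32*exp(-8*B_t/5)/75) dt + (-8*exp(-8*B_t/5)/15) dB_t

Itô's formula for f(B_t) gives d f(B_t) = f'(B_t) dB_t + (1/2) f''(B_t) dt. Compute derivatives of f(x) = exp(-8*x/5)/3:
  f'(x)  = -8*exp(-8*x/5)/15
  f''(x) = 64*exp(-8*x/5)/75
Substitute x = B_t and multiply the f'' term by 1/2:
  drift     = (1/2) * (64*exp(-8*x/5)/75) evaluated at B_t = 32*exp(-8*B_t/5)/75
  diffusion = (-8*exp(-8*x/5)/15) evaluated at B_t = -8*exp(-8*B_t/5)/15
Therefore d(exp(-8*B_t/5)/3) = (32*exp(-8*B_t/5)/75) dt + (-8*exp(-8*B_t/5)/15) dB_t.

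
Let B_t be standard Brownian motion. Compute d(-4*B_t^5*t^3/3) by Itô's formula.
d(-4*B_t^5*t^3/3) = (B_t^3*t^2*(-4*B_t^2 - 40*t/3)) dt + (-20*B_t^4*t^3/3) dB_t

Itô's formula for f(t, x): d f(t, B_t) = (f_t + (1/2) f_xx) dt + f_x dB_t. Compute partials of f(t, x) = -4*t^3*x^5/3:
  f_t(t,x)  = -4*t^2*x^5
  f_x(t,x)  = -20*t^3*x^4/3
  f_xx(t,x) = -80*t^3*x^3/3
Assemble drift = f_t + (1/2) f_xx = t^2*x^3*(-40*t/3 - 4*x^2) and diffusion = f_x = -20*t^3*x^4/3. Substituting x = B_t:
  d(-4*B_t^5*t^3/3) = (B_t^3*t^2*(-4*B_t^2 - 40*t/3)) dt + (-20*B_t^4*t^3/3) dB_t.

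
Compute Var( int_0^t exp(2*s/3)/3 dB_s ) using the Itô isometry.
Var = exp(4*t/3)/12 - 1/12

The Itô integral of a deterministic integrand f(s) has mean 0 because each increment f(s) * (B_{s+ds} - B_s) has mean 0. By the Itô isometry:
  Var( int_0^t f(s) dB_s ) = E[ (int_0^t f(s) dB_s)^2 ] = int_0^t f(s)^2 ds.
Here f(s) = exp(2*s/3)/3, so f(s)^2 = exp(4*s/3)/9. Integrate:
  int_0^t (exp(4*s/3)/9) ds = exp(4*t/3)/12 - 1/12.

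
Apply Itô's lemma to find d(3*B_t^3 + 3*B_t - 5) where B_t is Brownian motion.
d(3*B_t^3 + 3*B_t - 5) = (9*B_t) dt + (9*B_t^2 + 3) dB_t

Itô's formula for f(B_t) gives d f(B_t) = f'(B_t) dB_t + (1/2) f''(B_t) dt. Compute derivatives of f(x) = 3*x^3 + 3*x - 5:
  f'(x)  = 9*x^2 + 3
  f''(x) = 18*x
Substitute x = B_t and multiply the f'' term by 1/2:
  drift     = (1/2) * (18*x) evaluated at B_t = 9*B_t
  diffusion = (9*x^2 + 3) evaluated at B_t = 9*B_t^2 + 3
Therefore d(3*B_t^3 + 3*B_t - 5) = (9*B_t) dt + (9*B_t^2 + 3) dB_t.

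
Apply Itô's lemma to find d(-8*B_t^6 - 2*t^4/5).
d(-8*B_t^6 - 2*t^4/5) = (-120*B_t^4 - 8*t^3/5) dt + (-48*B_t^5) dB_t

Itô's formula for f(t, x): d f(t, B_t) = (f_t + (1/2) f_xx) dt + f_x dB_t. Compute partials of f(t, x) = -2*t^4/5 - 8*x^6:
  f_t(t,x)  = -8*t^3/5
  f_x(t,x)  = -48*x^5
  f_xx(t,x) = -240*x^4
Assemble drift = f_t + (1/2) f_xx = -8*t^3/5 - 120*x^4 and diffusion = f_x = -48*x^5. Substituting x = B_t:
  d(-8*B_t^6 - 2*t^4/5) = (-120*B_t^4 - 8*t^3/5) dt + (-48*B_t^5) dB_t.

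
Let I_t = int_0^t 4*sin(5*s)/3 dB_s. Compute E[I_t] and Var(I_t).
E[I_t] = 0; Var(I_t) = 8*t/9 - 4*sin(10*t)/45

The Itô integral of a deterministic integrand f(s) has mean 0 because each increment f(s) * (B_{s+ds} - B_s) has mean 0. By the Itô isometry:
  Var( int_0^t f(s) dB_s ) = E[ (int_0^t f(s) dB_s)^2 ] = int_0^t f(s)^2 ds.
Here f(s) = 4*sin(5*s)/3, so f(s)^2 = 16*sin(5*s)^2/9. Integrate:
  int_0^t (16*sin(5*s)^2/9) ds = 8*t/9 - 4*sin(10*t)/45.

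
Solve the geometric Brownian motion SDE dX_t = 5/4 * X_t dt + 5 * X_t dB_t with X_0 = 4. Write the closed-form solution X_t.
X_t = 4 * exp((-45/4) * t + (5) * B_t)

For GBM dX = mu X dt + sigma X dB with X_0 = x_0, apply Itô to Y = log X: dY = (mu - sigma^2/2) dt + sigma dB, so Y_t = log(x_0) + (mu - sigma^2/2) t + sigma B_t and hence X_t = x_0 * exp((mu - sigma^2/2) t + sigma B_t).
With mu = 5/4, sigma = 5, x_0 = 4, this gives:
  X_t = 4 * exp((-45/4) * t + (5) * B_t).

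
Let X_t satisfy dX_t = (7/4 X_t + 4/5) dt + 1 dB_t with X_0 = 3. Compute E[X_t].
E[X_t] = 121*exp(7*t/4)/35 - 16/35

Taking expectations and using E[dB_t] = 0, the mean m(t) = E[X_t] satisfies the ODE m'(t) = a m(t) + b with m(0) = x_0. With a = 7/4, b = 4/5, x_0 = 3, the solution is
  m(t) = x_0 * exp(a t) + (b/a) * (exp(a t) - 1)
       = 3 * exp((7/4) t) + ((4/5)/(7/4)) * (exp((7/4) t) - 1)
       = 121*exp(7*t/4)/35 - 16/35.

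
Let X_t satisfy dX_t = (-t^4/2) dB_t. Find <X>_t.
<X>_t = t^9/36

For an Itô process dX_t = a(t) dt + b(t) dB_t, the quadratic variation is <X>_t = int_0^t b(s)^2 ds (the drift term does not contribute). Here b(s) = -s^4/2, so
  b(s)^2 = s^8/4.
Integrating from 0 to t:
  <X>_t = int_0^t (s^8/4) ds = t^9/36.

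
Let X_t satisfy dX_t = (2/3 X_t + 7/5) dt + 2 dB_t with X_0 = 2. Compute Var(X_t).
Var(X_t) = 3*exp(4*t/3) - 3

The variance V(t) = Var(X_t) satisfies V'(t) = 2 a V(t) + c^2 with V(0) = 0 (drift coefficient is linear in X, diffusion is constant). With a = 2/3, c = 2, the solution is
  V(t) = (c^2 / (2 a)) * (exp(2 a t) - 1)
       = (2^2 / (2*(2/3))) * (exp((4/3) t) - 1)
       = 3*exp(4*t/3) - 3.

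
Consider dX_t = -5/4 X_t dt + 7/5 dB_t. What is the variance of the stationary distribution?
lim Var(X_t) = 98/125

The OU SDE dX = -theta X dt + sigma dB admits the integrating factor exp(theta t): d(exp(theta t) X_t) = sigma exp(theta t) dB_t. Integrating from 0 to t gives X_t = x_0 * exp(-theta t) + sigma * int_0^t exp(-theta (t-s)) dB_s for any initial x_0. The Itô integral has variance (by the Itô isometry) sigma^2 * int_0^t exp(-2 theta (t - s)) ds = sigma^2 * (1 - exp(-2 theta t)) / (2 theta), independent of x_0.
With theta = 5/4, sigma = 7/5:
  Var(X_t) = (7/5)^2 * (1 - exp(-2*5/4 t)) / (2 * 5/4) = 98/125 - 98*exp(-5*t/2)/125.
As t -> infinity, exp(-2*5/4 t) -> 0, so the stationary variance is sigma^2 / (2 theta) = 98/125.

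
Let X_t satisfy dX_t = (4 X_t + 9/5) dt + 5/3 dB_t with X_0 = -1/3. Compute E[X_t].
E[X_t] = 7*exp(4*t)/60 - 9/20

Taking expectations and using E[dB_t] = 0, the mean m(t) = E[X_t] satisfies the ODE m'(t) = a m(t) + b with m(0) = x_0. With a = 4, b = 9/5, x_0 = -1/3, the solution is
  m(t) = x_0 * exp(a t) + (b/a) * (exp(a t) - 1)
       = (-1/3) * exp(4 t) + ((9/5)/4) * (exp(4 t) - 1)
       = 7*exp(4*t)/60 - 9/20.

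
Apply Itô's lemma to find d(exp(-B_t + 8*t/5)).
d(exp(-B_t + 8*t/5)) = (21*exp(-B_t + 8*t/5)/10) dt + (-exp(-B_t + 8*t/5)) dB_t

Itô's formula for f(t, x): d f(t, B_t) = (f_t + (1/2) f_xx) dt + f_x dB_t. Compute partials of f(t, x) = exp(8*t/5 - x):
  f_t(t,x)  = 8*exp(8*t/5 - x)/5
  f_x(t,x)  = -exp(8*t/5 - x)
  f_xx(t,x) = exp(8*t/5 - x)
Assemble drift = f_t + (1/2) f_xx = 21*exp(8*t/5 - x)/10 and diffusion = f_x = -exp(8*t/5 - x). Substituting x = B_t:
  d(exp(-B_t + 8*t/5)) = (21*exp(-B_t + 8*t/5)/10) dt + (-exp(-B_t + 8*t/5)) dB_t.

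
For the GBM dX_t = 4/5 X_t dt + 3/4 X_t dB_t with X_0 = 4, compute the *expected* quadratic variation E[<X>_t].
E[<X>_t] = 720*exp(173*t/80)/173 - 720/173

<X>_t = int_0^t ((3/4) * X_s)^2 ds. Taking expectation inside the integral: E[<X>_t] = (3/4)^2 * int_0^t E[X_s^2] ds. For GBM, E[X_s^2] = x_0^2 * exp((2 mu + sigma^2) s). Integrating:
  E[<X>_t] = (3/4)^2 * 4^2 * (exp((2*(4/5) + (3/4)^2) t) - 1) / (2*(4/5) + (3/4)^2)
           = (3/4)^2 * 4^2 * (exp((173/80) t) - 1) / (173/80) = 720*exp(173*t/80)/173 - 720/173.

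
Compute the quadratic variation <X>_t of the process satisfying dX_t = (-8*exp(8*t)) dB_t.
<X>_t = 4*exp(16*t) - 4

For an Itô process dX_t = a(t) dt + b(t) dB_t, the quadratic variation is <X>_t = int_0^t b(s)^2 ds (the drift term does not contribute). Here b(s) = -8*exp(8*s), so
  b(s)^2 = 64*exp(16*s).
Integrating from 0 to t:
  <X>_t = int_0^t (64*exp(16*s)) ds = 4*exp(16*t) - 4.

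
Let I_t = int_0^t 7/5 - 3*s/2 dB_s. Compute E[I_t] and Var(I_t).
E[I_t] = 0; Var(I_t) = t*(75*t^2 - 210*t + 196)/100

The Itô integral of a deterministic integrand f(s) has mean 0 because each increment f(s) * (B_{s+ds} - B_s) has mean 0. By the Itô isometry:
  Var( int_0^t f(s) dB_s ) = E[ (int_0^t f(s) dB_s)^2 ] = int_0^t f(s)^2 ds.
Here f(s) = 7/5 - 3*s/2, so f(s)^2 = (15*s - 14)^2/100. Integrate:
  int_0^t ((15*s - 14)^2/100) ds = t*(75*t^2 - 210*t + 196)/100.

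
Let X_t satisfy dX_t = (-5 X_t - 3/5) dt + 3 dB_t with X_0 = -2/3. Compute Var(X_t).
Var(X_t) = 9/10 - 9*exp(-10*t)/10

The variance V(t) = Var(X_t) satisfies V'(t) = 2 a V(t) + c^2 with V(0) = 0 (drift coefficient is linear in X, diffusion is constant). With a = -5, c = 3, the solution is
  V(t) = (c^2 / (2 a)) * (exp(2 a t) - 1)
       = (3^2 / (2*(-5))) * (exp((-10) t) - 1)
       = 9/10 - 9*exp(-10*t)/10.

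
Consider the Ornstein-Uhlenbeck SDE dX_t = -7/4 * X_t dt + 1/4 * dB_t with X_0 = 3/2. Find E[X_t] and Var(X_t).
E[X_t] = 3*exp(-7*t/4)/2; Var(X_t) = 1/56 - exp(-7*t/2)/56

The OU SDE dX = -theta X dt + sigma dB admits the integrating factor exp(theta t): d(exp(theta t) X_t) = sigma exp(theta t) dB_t. Integrating from 0 to t:
  X_t = x_0 * exp(-theta t) + sigma * int_0^t exp(-theta (t-s)) dB_s.
The Itô integral has mean 0 and (by the Itô isometry) variance sigma^2 * int_0^t exp(-2 theta (t - s)) ds = sigma^2 * (1 - exp(-2 theta t)) / (2 theta).
With theta = 7/4, sigma = 1/4, x_0 = 3/2:
  E[X_t] = 3/2 * exp(-7/4 t) = 3*exp(-7*t/4)/2
  Var(X_t) = (1/4)^2 * (1 - exp(-2*7/4 t)) / (2 * 7/4) = 1/56 - exp(-7*t/2)/56.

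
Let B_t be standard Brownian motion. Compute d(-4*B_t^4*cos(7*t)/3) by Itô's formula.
d(-4*B_t^4*cos(7*t)/3) = (B_t^2*(28*B_t^2*sin(7*t)/3 - 8*cos(7*t))) dt + (-16*B_t^3*cos(7*t)/3) dB_t

Itô's formula for f(t, x): d f(t, B_t) = (f_t + (1/2) f_xx) dt + f_x dB_t. Compute partials of f(t, x) = -4*x^4*cos(7*t)/3:
  f_t(t,x)  = 28*x^4*sin(7*t)/3
  f_x(t,x)  = -16*x^3*cos(7*t)/3
  f_xx(t,x) = -16*x^2*cos(7*t)
Assemble drift = f_t + (1/2) f_xx = x^2*(28*x^2*sin(7*t)/3 - 8*cos(7*t)) and diffusion = f_x = -16*x^3*cos(7*t)/3. Substituting x = B_t:
  d(-4*B_t^4*cos(7*t)/3) = (B_t^2*(28*B_t^2*sin(7*t)/3 - 8*cos(7*t))) dt + (-16*B_t^3*cos(7*t)/3) dB_t.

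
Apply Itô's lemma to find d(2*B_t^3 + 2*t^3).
d(2*B_t^3 + 2*t^3) = (6*B_t + 6*t^2) dt + (6*B_t^2) dB_t

Itô's formula for f(t, x): d f(t, B_t) = (f_t + (1/2) f_xx) dt + f_x dB_t. Compute partials of f(t, x) = 2*t^3 + 2*x^3:
  f_t(t,x)  = 6*t^2
  f_x(t,x)  = 6*x^2
  f_xx(t,x) = 12*x
Assemble drift = f_t + (1/2) f_xx = 6*t^2 + 6*x and diffusion = f_x = 6*x^2. Substituting x = B_t:
  d(2*B_t^3 + 2*t^3) = (6*B_t + 6*t^2) dt + (6*B_t^2) dB_t.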